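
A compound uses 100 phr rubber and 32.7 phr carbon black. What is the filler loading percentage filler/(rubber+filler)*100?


Filler % = filler / (rubber + filler) * 100
= 32.7 / (100 + 32.7) * 100
= 32.7 / 132.7 * 100
= 24.64%

24.64%


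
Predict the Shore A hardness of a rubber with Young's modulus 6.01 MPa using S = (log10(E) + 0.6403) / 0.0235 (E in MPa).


log10(E) = 0.0235*S - 0.6403  =>  S = (log10(E) + 0.6403) / 0.0235
log10(6.01) = 0.778874
S = (0.778874 + 0.6403) / 0.0235 = 1.419174 / 0.0235
S = 60.4

Shore A = 60.4


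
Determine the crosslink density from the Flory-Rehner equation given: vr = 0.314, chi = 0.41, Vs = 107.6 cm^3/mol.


ln(1 - vr) = ln(1 - 0.314) = -0.3769
Numerator = -((-0.3769) + 0.314 + 0.41 * 0.314^2) = 0.0225
Denominator = 107.6 * (0.314^(1/3) - 0.314/2) = 56.2413
nu = 0.0225 / 56.2413 = 3.9923e-04 mol/cm^3

3.9923e-04 mol/cm^3


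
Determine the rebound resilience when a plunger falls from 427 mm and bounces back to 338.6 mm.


Resilience = h_rebound / h_drop * 100
= 338.6 / 427 * 100
= 79.3%

79.3%


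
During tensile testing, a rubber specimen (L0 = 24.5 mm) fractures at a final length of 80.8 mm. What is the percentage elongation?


Elongation = (Lf - L0) / L0 * 100
= (80.8 - 24.5) / 24.5 * 100
= 56.3 / 24.5 * 100
= 229.8%

229.8%


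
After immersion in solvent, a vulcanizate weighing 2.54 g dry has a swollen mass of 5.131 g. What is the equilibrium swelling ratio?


Q = W_swollen / W_dry
Q = 5.131 / 2.54
Q = 2.02

Q = 2.02


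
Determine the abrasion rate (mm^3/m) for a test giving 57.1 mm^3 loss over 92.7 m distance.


Rate = volume_loss / distance
= 57.1 / 92.7
= 0.616 mm^3/m

0.616 mm^3/m


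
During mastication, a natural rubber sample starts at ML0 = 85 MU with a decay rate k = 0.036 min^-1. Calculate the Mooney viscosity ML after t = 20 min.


ML = ML0 * exp(-k * t)
ML = 85 * exp(-0.036 * 20)
ML = 85 * 0.4868
ML = 41.37 MU

41.37 MU


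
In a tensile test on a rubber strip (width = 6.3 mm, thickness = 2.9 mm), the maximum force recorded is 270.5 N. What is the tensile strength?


Area = width * thickness = 6.3 * 2.9 = 18.27 mm^2
TS = force / area = 270.5 / 18.27 = 14.81 MPa

14.81 MPa


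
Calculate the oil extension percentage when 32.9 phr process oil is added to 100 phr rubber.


Oil % = oil / (100 + oil) * 100
= 32.9 / (100 + 32.9) * 100
= 32.9 / 132.9 * 100
= 24.76%

24.76%


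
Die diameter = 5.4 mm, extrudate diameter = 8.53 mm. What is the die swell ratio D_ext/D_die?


Die swell ratio = D_extrudate / D_die
= 8.53 / 5.4
= 1.58

Die swell = 1.58


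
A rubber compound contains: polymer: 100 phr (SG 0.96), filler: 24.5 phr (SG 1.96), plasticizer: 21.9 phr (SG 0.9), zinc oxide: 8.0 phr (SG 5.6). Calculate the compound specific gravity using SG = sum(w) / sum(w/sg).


Sum of weights = 154.4
Volume contributions:
  polymer: 100/0.96 = 104.1667
  filler: 24.5/1.96 = 12.5000
  plasticizer: 21.9/0.9 = 24.3333
  zinc oxide: 8.0/5.6 = 1.4286
Sum of volumes = 142.4286
SG = 154.4 / 142.4286 = 1.084

SG = 1.084


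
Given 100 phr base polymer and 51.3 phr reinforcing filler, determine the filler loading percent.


Filler % = filler / (rubber + filler) * 100
= 51.3 / (100 + 51.3) * 100
= 51.3 / 151.3 * 100
= 33.91%

33.91%


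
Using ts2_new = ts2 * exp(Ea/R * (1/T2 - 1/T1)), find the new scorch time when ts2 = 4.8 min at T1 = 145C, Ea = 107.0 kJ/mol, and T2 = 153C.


Convert temperatures: T1 = 145 + 273.15 = 418.15 K, T2 = 153 + 273.15 = 426.15 K
ts2_new = 4.8 * exp(107000 / 8.314 * (1/426.15 - 1/418.15))
1/T2 - 1/T1 = -4.4895e-05
ts2_new = 2.69 min

2.69 min


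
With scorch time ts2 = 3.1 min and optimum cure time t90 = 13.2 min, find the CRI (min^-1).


CRI = 100 / (t90 - ts2)
= 100 / (13.2 - 3.1)
= 100 / 10.1
= 9.9 min^-1

9.9 min^-1


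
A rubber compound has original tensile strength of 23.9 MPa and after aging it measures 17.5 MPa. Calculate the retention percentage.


Retention = aged / original * 100
= 17.5 / 23.9 * 100
= 73.2%

73.2%


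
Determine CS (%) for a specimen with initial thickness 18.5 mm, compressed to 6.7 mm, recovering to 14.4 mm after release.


CS = (t0 - recovered) / (t0 - ts) * 100
= (18.5 - 14.4) / (18.5 - 6.7) * 100
= 4.1 / 11.8 * 100
= 34.7%

34.7%


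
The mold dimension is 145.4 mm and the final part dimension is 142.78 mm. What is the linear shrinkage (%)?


Shrinkage = (mold - part) / mold * 100
= (145.4 - 142.78) / 145.4 * 100
= 2.62 / 145.4 * 100
= 1.8%

1.8%


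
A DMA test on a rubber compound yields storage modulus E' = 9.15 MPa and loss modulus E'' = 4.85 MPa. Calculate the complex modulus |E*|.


|E*| = sqrt(E'^2 + E''^2)
= sqrt(9.15^2 + 4.85^2)
= sqrt(83.7225 + 23.5225)
= 10.356 MPa

10.356 MPa


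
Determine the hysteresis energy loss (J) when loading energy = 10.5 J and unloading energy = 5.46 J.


Hysteresis loss = loading - unloading
= 10.5 - 5.46
= 5.04 J

5.04 J


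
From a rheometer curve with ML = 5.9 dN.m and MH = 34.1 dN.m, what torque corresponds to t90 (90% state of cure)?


M90 = ML + 0.9 * (MH - ML)
M90 = 5.9 + 0.9 * (34.1 - 5.9)
M90 = 5.9 + 0.9 * 28.2
M90 = 31.28 dN.m

31.28 dN.m


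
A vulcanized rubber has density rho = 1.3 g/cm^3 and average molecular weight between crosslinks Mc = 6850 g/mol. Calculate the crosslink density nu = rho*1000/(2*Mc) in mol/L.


nu = rho * 1000 / (2 * Mc)
nu = 1.3 * 1000 / (2 * 6850)
nu = 1300.0 / 13700
nu = 0.0949 mol/L

0.0949 mol/L


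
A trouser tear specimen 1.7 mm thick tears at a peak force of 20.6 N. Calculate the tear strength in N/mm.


Tear strength = force / thickness
= 20.6 / 1.7
= 12.12 N/mm

12.12 N/mm


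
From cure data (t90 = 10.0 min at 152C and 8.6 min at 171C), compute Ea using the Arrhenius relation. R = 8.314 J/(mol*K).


T1 = 425.15 K, T2 = 444.15 K
1/T1 - 1/T2 = 1.0062e-04
ln(t1/t2) = ln(10.0/8.6) = 0.1508
Ea = 8.314 * 0.1508 / 1.0062e-04 = 12462.2232 J/mol
Ea = 12.46 kJ/mol

12.46 kJ/mol


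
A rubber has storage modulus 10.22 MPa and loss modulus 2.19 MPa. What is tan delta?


tan delta = E'' / E'
= 2.19 / 10.22
= 0.2143

tan delta = 0.2143


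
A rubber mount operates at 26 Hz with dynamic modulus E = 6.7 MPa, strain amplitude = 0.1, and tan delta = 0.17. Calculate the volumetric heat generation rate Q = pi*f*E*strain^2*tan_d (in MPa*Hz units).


Q = pi * f * E * strain^2 * tan_d
= pi * 26 * 6.7 * 0.1^2 * 0.17
= pi * 26 * 6.7 * 0.0100 * 0.17
= 0.9304

Q = 0.9304


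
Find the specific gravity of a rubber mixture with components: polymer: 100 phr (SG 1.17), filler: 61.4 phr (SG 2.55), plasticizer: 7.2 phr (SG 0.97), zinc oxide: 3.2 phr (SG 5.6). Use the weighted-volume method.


Sum of weights = 171.8
Volume contributions:
  polymer: 100/1.17 = 85.4701
  filler: 61.4/2.55 = 24.0784
  plasticizer: 7.2/0.97 = 7.4227
  zinc oxide: 3.2/5.6 = 0.5714
Sum of volumes = 117.5426
SG = 171.8 / 117.5426 = 1.462

SG = 1.462


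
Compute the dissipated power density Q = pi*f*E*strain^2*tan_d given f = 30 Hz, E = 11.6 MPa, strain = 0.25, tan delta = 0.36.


Q = pi * f * E * strain^2 * tan_d
= pi * 30 * 11.6 * 0.25^2 * 0.36
= pi * 30 * 11.6 * 0.0625 * 0.36
= 24.5987

Q = 24.5987


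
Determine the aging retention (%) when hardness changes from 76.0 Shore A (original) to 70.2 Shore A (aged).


Retention = aged / original * 100
= 70.2 / 76.0 * 100
= 92.4%

92.4%


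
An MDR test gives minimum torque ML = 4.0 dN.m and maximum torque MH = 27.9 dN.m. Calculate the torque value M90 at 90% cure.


M90 = ML + 0.9 * (MH - ML)
M90 = 4.0 + 0.9 * (27.9 - 4.0)
M90 = 4.0 + 0.9 * 23.9
M90 = 25.51 dN.m

25.51 dN.m


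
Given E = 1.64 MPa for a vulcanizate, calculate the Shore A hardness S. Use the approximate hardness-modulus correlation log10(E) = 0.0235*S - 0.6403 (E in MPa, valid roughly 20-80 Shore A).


log10(E) = 0.0235*S - 0.6403  =>  S = (log10(E) + 0.6403) / 0.0235
log10(1.64) = 0.214844
S = (0.214844 + 0.6403) / 0.0235 = 0.855144 / 0.0235
S = 36.4

Shore A = 36.4


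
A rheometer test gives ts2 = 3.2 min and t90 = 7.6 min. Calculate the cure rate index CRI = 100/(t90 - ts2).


CRI = 100 / (t90 - ts2)
= 100 / (7.6 - 3.2)
= 100 / 4.4
= 22.73 min^-1

22.73 min^-1


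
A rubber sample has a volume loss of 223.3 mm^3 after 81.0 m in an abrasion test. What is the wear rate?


Rate = volume_loss / distance
= 223.3 / 81.0
= 2.757 mm^3/m

2.757 mm^3/m


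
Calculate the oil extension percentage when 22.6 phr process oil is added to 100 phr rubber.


Oil % = oil / (100 + oil) * 100
= 22.6 / (100 + 22.6) * 100
= 22.6 / 122.6 * 100
= 18.43%

18.43%


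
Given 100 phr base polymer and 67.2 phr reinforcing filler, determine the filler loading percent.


Filler % = filler / (rubber + filler) * 100
= 67.2 / (100 + 67.2) * 100
= 67.2 / 167.2 * 100
= 40.19%

40.19%


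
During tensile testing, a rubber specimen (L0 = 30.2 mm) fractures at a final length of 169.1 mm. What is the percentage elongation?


Elongation = (Lf - L0) / L0 * 100
= (169.1 - 30.2) / 30.2 * 100
= 138.9 / 30.2 * 100
= 459.9%

459.9%


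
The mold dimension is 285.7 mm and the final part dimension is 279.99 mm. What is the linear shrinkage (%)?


Shrinkage = (mold - part) / mold * 100
= (285.7 - 279.99) / 285.7 * 100
= 5.71 / 285.7 * 100
= 2.0%

2.0%


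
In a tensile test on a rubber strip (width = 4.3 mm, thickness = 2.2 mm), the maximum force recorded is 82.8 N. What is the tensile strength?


Area = width * thickness = 4.3 * 2.2 = 9.46 mm^2
TS = force / area = 82.8 / 9.46 = 8.75 MPa

8.75 MPa


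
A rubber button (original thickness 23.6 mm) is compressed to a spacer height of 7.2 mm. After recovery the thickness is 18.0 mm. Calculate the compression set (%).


CS = (t0 - recovered) / (t0 - ts) * 100
= (23.6 - 18.0) / (23.6 - 7.2) * 100
= 5.6 / 16.4 * 100
= 34.1%

34.1%


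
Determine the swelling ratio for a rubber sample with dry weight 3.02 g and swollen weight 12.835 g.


Q = W_swollen / W_dry
Q = 12.835 / 3.02
Q = 4.25

Q = 4.25


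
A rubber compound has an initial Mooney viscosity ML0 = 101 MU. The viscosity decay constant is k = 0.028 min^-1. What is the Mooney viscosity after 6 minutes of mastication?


ML = ML0 * exp(-k * t)
ML = 101 * exp(-0.028 * 6)
ML = 101 * 0.8454
ML = 85.38 MU

85.38 MU


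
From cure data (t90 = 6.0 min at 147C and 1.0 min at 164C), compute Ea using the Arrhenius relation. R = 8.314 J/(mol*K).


T1 = 420.15 K, T2 = 437.15 K
1/T1 - 1/T2 = 9.2558e-05
ln(t1/t2) = ln(6.0/1.0) = 1.7918
Ea = 8.314 * 1.7918 / 9.2558e-05 = 160944.3213 J/mol
Ea = 160.94 kJ/mol

160.94 kJ/mol


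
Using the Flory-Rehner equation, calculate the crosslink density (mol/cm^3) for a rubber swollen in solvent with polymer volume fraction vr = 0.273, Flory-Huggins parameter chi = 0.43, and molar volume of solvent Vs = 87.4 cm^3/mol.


ln(1 - vr) = ln(1 - 0.273) = -0.3188
Numerator = -((-0.3188) + 0.273 + 0.43 * 0.273^2) = 0.0138
Denominator = 87.4 * (0.273^(1/3) - 0.273/2) = 44.7676
nu = 0.0138 / 44.7676 = 3.0784e-04 mol/cm^3

3.0784e-04 mol/cm^3


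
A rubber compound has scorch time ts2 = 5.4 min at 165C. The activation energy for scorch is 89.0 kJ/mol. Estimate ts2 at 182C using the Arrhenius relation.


Convert temperatures: T1 = 165 + 273.15 = 438.15 K, T2 = 182 + 273.15 = 455.15 K
ts2_new = 5.4 * exp(89000 / 8.314 * (1/455.15 - 1/438.15))
1/T2 - 1/T1 = -8.5246e-05
ts2_new = 2.17 min

2.17 min


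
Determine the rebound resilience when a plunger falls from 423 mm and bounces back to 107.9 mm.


Resilience = h_rebound / h_drop * 100
= 107.9 / 423 * 100
= 25.5%

25.5%


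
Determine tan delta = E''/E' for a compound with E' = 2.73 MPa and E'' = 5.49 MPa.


tan delta = E'' / E'
= 5.49 / 2.73
= 2.011

tan delta = 2.011


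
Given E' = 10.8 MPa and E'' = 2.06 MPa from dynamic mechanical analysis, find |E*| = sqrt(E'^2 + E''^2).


|E*| = sqrt(E'^2 + E''^2)
= sqrt(10.8^2 + 2.06^2)
= sqrt(116.6400 + 4.2436)
= 10.995 MPa

10.995 MPa


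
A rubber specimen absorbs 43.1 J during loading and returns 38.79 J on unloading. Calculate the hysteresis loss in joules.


Hysteresis loss = loading - unloading
= 43.1 - 38.79
= 4.31 J

4.31 J


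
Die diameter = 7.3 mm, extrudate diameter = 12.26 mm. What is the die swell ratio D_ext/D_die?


Die swell ratio = D_extrudate / D_die
= 12.26 / 7.3
= 1.679

Die swell = 1.679


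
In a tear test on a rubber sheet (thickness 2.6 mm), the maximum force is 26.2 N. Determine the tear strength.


Tear strength = force / thickness
= 26.2 / 2.6
= 10.08 N/mm

10.08 N/mm


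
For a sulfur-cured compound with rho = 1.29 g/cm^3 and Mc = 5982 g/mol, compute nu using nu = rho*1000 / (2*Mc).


nu = rho * 1000 / (2 * Mc)
nu = 1.29 * 1000 / (2 * 5982)
nu = 1290.0 / 11964
nu = 0.1078 mol/L

0.1078 mol/L


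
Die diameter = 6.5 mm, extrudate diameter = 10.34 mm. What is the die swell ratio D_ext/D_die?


Die swell ratio = D_extrudate / D_die
= 10.34 / 6.5
= 1.591

Die swell = 1.591


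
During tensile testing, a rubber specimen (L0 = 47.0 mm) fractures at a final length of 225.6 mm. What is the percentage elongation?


Elongation = (Lf - L0) / L0 * 100
= (225.6 - 47.0) / 47.0 * 100
= 178.6 / 47.0 * 100
= 380.0%

380.0%


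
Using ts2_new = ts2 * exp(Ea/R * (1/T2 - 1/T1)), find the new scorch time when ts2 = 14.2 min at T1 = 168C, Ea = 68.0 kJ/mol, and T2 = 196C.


Convert temperatures: T1 = 168 + 273.15 = 441.15 K, T2 = 196 + 273.15 = 469.15 K
ts2_new = 14.2 * exp(68000 / 8.314 * (1/469.15 - 1/441.15))
1/T2 - 1/T1 = -1.3529e-04
ts2_new = 4.7 min

4.7 min


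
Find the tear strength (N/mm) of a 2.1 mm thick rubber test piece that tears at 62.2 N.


Tear strength = force / thickness
= 62.2 / 2.1
= 29.62 N/mm

29.62 N/mm


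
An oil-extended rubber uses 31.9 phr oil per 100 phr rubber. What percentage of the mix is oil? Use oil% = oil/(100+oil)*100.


Oil % = oil / (100 + oil) * 100
= 31.9 / (100 + 31.9) * 100
= 31.9 / 131.9 * 100
= 24.18%

24.18%


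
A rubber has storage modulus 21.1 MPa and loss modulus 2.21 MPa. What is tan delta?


tan delta = E'' / E'
= 2.21 / 21.1
= 0.1047

tan delta = 0.1047


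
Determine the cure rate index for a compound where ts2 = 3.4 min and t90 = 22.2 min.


CRI = 100 / (t90 - ts2)
= 100 / (22.2 - 3.4)
= 100 / 18.8
= 5.32 min^-1

5.32 min^-1


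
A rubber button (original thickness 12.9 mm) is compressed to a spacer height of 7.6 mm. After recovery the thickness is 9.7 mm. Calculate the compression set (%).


CS = (t0 - recovered) / (t0 - ts) * 100
= (12.9 - 9.7) / (12.9 - 7.6) * 100
= 3.2 / 5.3 * 100
= 60.4%

60.4%


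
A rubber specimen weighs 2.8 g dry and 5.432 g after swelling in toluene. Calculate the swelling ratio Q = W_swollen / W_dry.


Q = W_swollen / W_dry
Q = 5.432 / 2.8
Q = 1.94

Q = 1.94


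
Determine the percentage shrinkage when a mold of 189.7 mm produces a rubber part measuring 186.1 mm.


Shrinkage = (mold - part) / mold * 100
= (189.7 - 186.1) / 189.7 * 100
= 3.6 / 189.7 * 100
= 1.9%

1.9%


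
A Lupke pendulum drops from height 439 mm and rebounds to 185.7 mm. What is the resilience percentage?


Resilience = h_rebound / h_drop * 100
= 185.7 / 439 * 100
= 42.3%

42.3%


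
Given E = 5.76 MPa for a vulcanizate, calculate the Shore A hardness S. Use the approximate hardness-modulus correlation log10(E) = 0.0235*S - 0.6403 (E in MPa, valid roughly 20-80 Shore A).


log10(E) = 0.0235*S - 0.6403  =>  S = (log10(E) + 0.6403) / 0.0235
log10(5.76) = 0.760422
S = (0.760422 + 0.6403) / 0.0235 = 1.400722 / 0.0235
S = 59.6

Shore A = 59.6


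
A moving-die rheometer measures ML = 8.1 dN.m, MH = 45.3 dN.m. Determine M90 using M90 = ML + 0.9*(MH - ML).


M90 = ML + 0.9 * (MH - ML)
M90 = 8.1 + 0.9 * (45.3 - 8.1)
M90 = 8.1 + 0.9 * 37.2
M90 = 41.58 dN.m

41.58 dN.m


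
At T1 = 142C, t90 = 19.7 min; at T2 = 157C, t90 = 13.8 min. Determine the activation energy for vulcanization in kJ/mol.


T1 = 415.15 K, T2 = 430.15 K
1/T1 - 1/T2 = 8.3997e-05
ln(t1/t2) = ln(19.7/13.8) = 0.3560
Ea = 8.314 * 0.3560 / 8.3997e-05 = 35231.6336 J/mol
Ea = 35.23 kJ/mol

35.23 kJ/mol


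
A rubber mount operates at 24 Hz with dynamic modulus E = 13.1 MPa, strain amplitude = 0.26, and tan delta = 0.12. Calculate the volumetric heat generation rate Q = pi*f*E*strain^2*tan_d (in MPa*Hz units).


Q = pi * f * E * strain^2 * tan_d
= pi * 24 * 13.1 * 0.26^2 * 0.12
= pi * 24 * 13.1 * 0.0676 * 0.12
= 8.0124

Q = 8.0124


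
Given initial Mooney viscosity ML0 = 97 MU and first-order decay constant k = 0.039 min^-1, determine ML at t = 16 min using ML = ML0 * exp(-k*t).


ML = ML0 * exp(-k * t)
ML = 97 * exp(-0.039 * 16)
ML = 97 * 0.5358
ML = 51.97 MU

51.97 MU


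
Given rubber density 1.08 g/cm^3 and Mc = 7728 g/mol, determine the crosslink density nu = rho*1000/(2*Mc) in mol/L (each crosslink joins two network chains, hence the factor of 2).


nu = rho * 1000 / (2 * Mc)
nu = 1.08 * 1000 / (2 * 7728)
nu = 1080.0 / 15456
nu = 0.0699 mol/L

0.0699 mol/L


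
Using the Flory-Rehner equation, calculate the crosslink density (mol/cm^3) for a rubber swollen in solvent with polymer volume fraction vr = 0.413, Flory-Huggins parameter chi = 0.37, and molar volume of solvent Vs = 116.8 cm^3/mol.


ln(1 - vr) = ln(1 - 0.413) = -0.5327
Numerator = -((-0.5327) + 0.413 + 0.37 * 0.413^2) = 0.0566
Denominator = 116.8 * (0.413^(1/3) - 0.413/2) = 62.8622
nu = 0.0566 / 62.8622 = 9.0070e-04 mol/cm^3

9.0070e-04 mol/cm^3


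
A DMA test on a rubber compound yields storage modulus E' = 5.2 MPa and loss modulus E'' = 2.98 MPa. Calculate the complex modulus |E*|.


|E*| = sqrt(E'^2 + E''^2)
= sqrt(5.2^2 + 2.98^2)
= sqrt(27.0400 + 8.8804)
= 5.993 MPa

5.993 MPa


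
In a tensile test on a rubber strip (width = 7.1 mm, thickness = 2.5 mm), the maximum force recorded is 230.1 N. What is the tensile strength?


Area = width * thickness = 7.1 * 2.5 = 17.75 mm^2
TS = force / area = 230.1 / 17.75 = 12.96 MPa

12.96 MPa


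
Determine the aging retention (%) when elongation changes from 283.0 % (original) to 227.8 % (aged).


Retention = aged / original * 100
= 227.8 / 283.0 * 100
= 80.5%

80.5%


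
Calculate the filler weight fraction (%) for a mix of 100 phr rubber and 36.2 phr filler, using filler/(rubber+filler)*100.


Filler % = filler / (rubber + filler) * 100
= 36.2 / (100 + 36.2) * 100
= 36.2 / 136.2 * 100
= 26.58%

26.58%


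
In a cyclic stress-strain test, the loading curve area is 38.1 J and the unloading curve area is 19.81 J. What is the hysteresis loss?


Hysteresis loss = loading - unloading
= 38.1 - 19.81
= 18.29 J

18.29 J


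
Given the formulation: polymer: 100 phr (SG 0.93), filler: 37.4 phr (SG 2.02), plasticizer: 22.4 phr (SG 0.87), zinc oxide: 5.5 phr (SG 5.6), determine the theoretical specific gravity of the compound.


Sum of weights = 165.3
Volume contributions:
  polymer: 100/0.93 = 107.5269
  filler: 37.4/2.02 = 18.5149
  plasticizer: 22.4/0.87 = 25.7471
  zinc oxide: 5.5/5.6 = 0.9821
Sum of volumes = 152.7710
SG = 165.3 / 152.7710 = 1.082

SG = 1.082


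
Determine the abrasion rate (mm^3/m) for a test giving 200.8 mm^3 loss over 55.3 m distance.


Rate = volume_loss / distance
= 200.8 / 55.3
= 3.631 mm^3/m

3.631 mm^3/m


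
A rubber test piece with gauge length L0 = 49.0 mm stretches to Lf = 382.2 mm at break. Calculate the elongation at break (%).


Elongation = (Lf - L0) / L0 * 100
= (382.2 - 49.0) / 49.0 * 100
= 333.2 / 49.0 * 100
= 680.0%

680.0%


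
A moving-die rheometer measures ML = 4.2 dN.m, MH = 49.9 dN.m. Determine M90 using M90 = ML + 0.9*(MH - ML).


M90 = ML + 0.9 * (MH - ML)
M90 = 4.2 + 0.9 * (49.9 - 4.2)
M90 = 4.2 + 0.9 * 45.7
M90 = 45.33 dN.m

45.33 dN.m


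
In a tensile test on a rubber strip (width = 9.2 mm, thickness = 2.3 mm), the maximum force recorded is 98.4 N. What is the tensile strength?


Area = width * thickness = 9.2 * 2.3 = 21.16 mm^2
TS = force / area = 98.4 / 21.16 = 4.65 MPa

4.65 MPa


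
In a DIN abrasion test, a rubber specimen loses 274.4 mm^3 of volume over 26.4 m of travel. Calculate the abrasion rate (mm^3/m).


Rate = volume_loss / distance
= 274.4 / 26.4
= 10.394 mm^3/m

10.394 mm^3/m


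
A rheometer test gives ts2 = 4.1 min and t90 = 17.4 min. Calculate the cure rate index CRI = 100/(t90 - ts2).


CRI = 100 / (t90 - ts2)
= 100 / (17.4 - 4.1)
= 100 / 13.3
= 7.52 min^-1

7.52 min^-1


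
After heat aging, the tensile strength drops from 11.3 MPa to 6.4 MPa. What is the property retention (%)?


Retention = aged / original * 100
= 6.4 / 11.3 * 100
= 56.6%

56.6%


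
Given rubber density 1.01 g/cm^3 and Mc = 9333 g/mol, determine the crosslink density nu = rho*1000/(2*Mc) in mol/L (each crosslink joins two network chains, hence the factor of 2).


nu = rho * 1000 / (2 * Mc)
nu = 1.01 * 1000 / (2 * 9333)
nu = 1010.0 / 18666
nu = 0.0541 mol/L

0.0541 mol/L


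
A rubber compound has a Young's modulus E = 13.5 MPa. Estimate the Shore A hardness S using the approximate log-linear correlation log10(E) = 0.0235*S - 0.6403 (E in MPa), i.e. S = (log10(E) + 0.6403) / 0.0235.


log10(E) = 0.0235*S - 0.6403  =>  S = (log10(E) + 0.6403) / 0.0235
log10(13.5) = 1.130334
S = (1.130334 + 0.6403) / 0.0235 = 1.770634 / 0.0235
S = 75.3

Shore A = 75.3


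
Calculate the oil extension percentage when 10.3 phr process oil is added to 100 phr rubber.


Oil % = oil / (100 + oil) * 100
= 10.3 / (100 + 10.3) * 100
= 10.3 / 110.3 * 100
= 9.34%

9.34%


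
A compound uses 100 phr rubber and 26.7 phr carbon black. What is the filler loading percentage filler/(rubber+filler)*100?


Filler % = filler / (rubber + filler) * 100
= 26.7 / (100 + 26.7) * 100
= 26.7 / 126.7 * 100
= 21.07%

21.07%


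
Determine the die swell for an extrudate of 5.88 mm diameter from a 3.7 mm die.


Die swell ratio = D_extrudate / D_die
= 5.88 / 3.7
= 1.589

Die swell = 1.589


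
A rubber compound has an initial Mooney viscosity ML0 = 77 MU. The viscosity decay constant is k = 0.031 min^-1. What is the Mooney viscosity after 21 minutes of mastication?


ML = ML0 * exp(-k * t)
ML = 77 * exp(-0.031 * 21)
ML = 77 * 0.5215
ML = 40.16 MU

40.16 MU


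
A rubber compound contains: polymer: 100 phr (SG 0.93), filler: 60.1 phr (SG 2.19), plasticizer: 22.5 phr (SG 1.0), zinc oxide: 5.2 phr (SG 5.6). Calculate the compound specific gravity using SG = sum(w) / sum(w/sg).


Sum of weights = 187.8
Volume contributions:
  polymer: 100/0.93 = 107.5269
  filler: 60.1/2.19 = 27.4429
  plasticizer: 22.5/1.0 = 22.5000
  zinc oxide: 5.2/5.6 = 0.9286
Sum of volumes = 158.3984
SG = 187.8 / 158.3984 = 1.186

SG = 1.186


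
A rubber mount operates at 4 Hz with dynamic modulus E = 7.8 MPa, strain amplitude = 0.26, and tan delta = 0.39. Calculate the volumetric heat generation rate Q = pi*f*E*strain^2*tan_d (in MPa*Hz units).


Q = pi * f * E * strain^2 * tan_d
= pi * 4 * 7.8 * 0.26^2 * 0.39
= pi * 4 * 7.8 * 0.0676 * 0.39
= 2.5841

Q = 2.5841


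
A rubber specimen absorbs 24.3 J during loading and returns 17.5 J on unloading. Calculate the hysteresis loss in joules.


Hysteresis loss = loading - unloading
= 24.3 - 17.5
= 6.8 J

6.8 J


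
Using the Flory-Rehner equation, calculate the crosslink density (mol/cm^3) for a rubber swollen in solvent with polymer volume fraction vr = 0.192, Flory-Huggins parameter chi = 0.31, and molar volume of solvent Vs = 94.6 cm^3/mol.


ln(1 - vr) = ln(1 - 0.192) = -0.2132
Numerator = -((-0.2132) + 0.192 + 0.31 * 0.192^2) = 0.0098
Denominator = 94.6 * (0.192^(1/3) - 0.192/2) = 45.4931
nu = 0.0098 / 45.4931 = 2.1466e-04 mol/cm^3

2.1466e-04 mol/cm^3


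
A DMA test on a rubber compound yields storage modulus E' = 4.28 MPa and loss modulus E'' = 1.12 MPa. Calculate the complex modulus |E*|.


|E*| = sqrt(E'^2 + E''^2)
= sqrt(4.28^2 + 1.12^2)
= sqrt(18.3184 + 1.2544)
= 4.424 MPa

4.424 MPa


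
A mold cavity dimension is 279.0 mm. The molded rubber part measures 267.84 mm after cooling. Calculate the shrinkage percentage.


Shrinkage = (mold - part) / mold * 100
= (279.0 - 267.84) / 279.0 * 100
= 11.16 / 279.0 * 100
= 4.0%

4.0%


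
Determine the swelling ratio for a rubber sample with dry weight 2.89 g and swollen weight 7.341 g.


Q = W_swollen / W_dry
Q = 7.341 / 2.89
Q = 2.54

Q = 2.54


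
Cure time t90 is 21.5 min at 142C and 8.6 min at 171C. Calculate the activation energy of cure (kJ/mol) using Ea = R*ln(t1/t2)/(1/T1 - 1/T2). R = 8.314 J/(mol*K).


T1 = 415.15 K, T2 = 444.15 K
1/T1 - 1/T2 = 1.5728e-04
ln(t1/t2) = ln(21.5/8.6) = 0.9163
Ea = 8.314 * 0.9163 / 1.5728e-04 = 48437.3109 J/mol
Ea = 48.44 kJ/mol

48.44 kJ/mol


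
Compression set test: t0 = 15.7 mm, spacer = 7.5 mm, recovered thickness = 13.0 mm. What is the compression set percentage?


CS = (t0 - recovered) / (t0 - ts) * 100
= (15.7 - 13.0) / (15.7 - 7.5) * 100
= 2.7 / 8.2 * 100
= 32.9%

32.9%


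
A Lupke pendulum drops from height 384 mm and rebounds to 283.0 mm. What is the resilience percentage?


Resilience = h_rebound / h_drop * 100
= 283.0 / 384 * 100
= 73.7%

73.7%


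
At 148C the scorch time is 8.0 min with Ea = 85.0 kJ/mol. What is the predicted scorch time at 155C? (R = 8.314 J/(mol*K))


Convert temperatures: T1 = 148 + 273.15 = 421.15 K, T2 = 155 + 273.15 = 428.15 K
ts2_new = 8.0 * exp(85000 / 8.314 * (1/428.15 - 1/421.15))
1/T2 - 1/T1 = -3.8821e-05
ts2_new = 5.38 min

5.38 min


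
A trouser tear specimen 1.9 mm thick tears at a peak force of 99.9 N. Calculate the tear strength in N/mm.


Tear strength = force / thickness
= 99.9 / 1.9
= 52.58 N/mm

52.58 N/mm


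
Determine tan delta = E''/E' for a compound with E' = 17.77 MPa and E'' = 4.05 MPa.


tan delta = E'' / E'
= 4.05 / 17.77
= 0.2279

tan delta = 0.2279


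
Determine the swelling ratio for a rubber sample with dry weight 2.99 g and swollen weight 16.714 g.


Q = W_swollen / W_dry
Q = 16.714 / 2.99
Q = 5.59

Q = 5.59


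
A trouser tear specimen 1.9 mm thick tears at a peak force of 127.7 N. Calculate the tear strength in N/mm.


Tear strength = force / thickness
= 127.7 / 1.9
= 67.21 N/mm

67.21 N/mm


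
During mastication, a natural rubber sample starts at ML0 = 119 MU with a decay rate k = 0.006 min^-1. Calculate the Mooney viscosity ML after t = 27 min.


ML = ML0 * exp(-k * t)
ML = 119 * exp(-0.006 * 27)
ML = 119 * 0.8504
ML = 101.2 MU

101.2 MU


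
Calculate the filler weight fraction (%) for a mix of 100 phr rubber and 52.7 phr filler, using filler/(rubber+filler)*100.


Filler % = filler / (rubber + filler) * 100
= 52.7 / (100 + 52.7) * 100
= 52.7 / 152.7 * 100
= 34.51%

34.51%


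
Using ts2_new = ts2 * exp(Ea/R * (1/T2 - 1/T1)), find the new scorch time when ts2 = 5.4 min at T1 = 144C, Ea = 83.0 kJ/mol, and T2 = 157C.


Convert temperatures: T1 = 144 + 273.15 = 417.15 K, T2 = 157 + 273.15 = 430.15 K
ts2_new = 5.4 * exp(83000 / 8.314 * (1/430.15 - 1/417.15))
1/T2 - 1/T1 = -7.2449e-05
ts2_new = 2.62 min

2.62 min


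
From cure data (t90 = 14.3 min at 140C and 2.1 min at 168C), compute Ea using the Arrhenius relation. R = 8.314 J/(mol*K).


T1 = 413.15 K, T2 = 441.15 K
1/T1 - 1/T2 = 1.5363e-04
ln(t1/t2) = ln(14.3/2.1) = 1.9183
Ea = 8.314 * 1.9183 / 1.5363e-04 = 103816.7862 J/mol
Ea = 103.82 kJ/mol

103.82 kJ/mol


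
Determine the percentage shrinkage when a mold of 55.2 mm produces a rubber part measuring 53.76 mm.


Shrinkage = (mold - part) / mold * 100
= (55.2 - 53.76) / 55.2 * 100
= 1.44 / 55.2 * 100
= 2.61%

2.61%


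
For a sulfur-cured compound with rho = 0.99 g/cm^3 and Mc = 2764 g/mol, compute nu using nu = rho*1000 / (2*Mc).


nu = rho * 1000 / (2 * Mc)
nu = 0.99 * 1000 / (2 * 2764)
nu = 990.0 / 5528
nu = 0.1791 mol/L

0.1791 mol/L


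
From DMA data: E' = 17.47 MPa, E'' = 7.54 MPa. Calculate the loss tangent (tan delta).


tan delta = E'' / E'
= 7.54 / 17.47
= 0.4316

tan delta = 0.4316


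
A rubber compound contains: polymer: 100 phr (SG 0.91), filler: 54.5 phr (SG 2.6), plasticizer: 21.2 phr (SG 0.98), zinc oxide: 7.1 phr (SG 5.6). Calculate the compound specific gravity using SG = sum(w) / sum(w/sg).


Sum of weights = 182.8
Volume contributions:
  polymer: 100/0.91 = 109.8901
  filler: 54.5/2.6 = 20.9615
  plasticizer: 21.2/0.98 = 21.6327
  zinc oxide: 7.1/5.6 = 1.2679
Sum of volumes = 153.7522
SG = 182.8 / 153.7522 = 1.189

SG = 1.189


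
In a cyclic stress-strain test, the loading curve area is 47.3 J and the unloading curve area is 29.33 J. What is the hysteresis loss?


Hysteresis loss = loading - unloading
= 47.3 - 29.33
= 17.97 J

17.97 J


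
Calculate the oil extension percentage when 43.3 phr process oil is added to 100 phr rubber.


Oil % = oil / (100 + oil) * 100
= 43.3 / (100 + 43.3) * 100
= 43.3 / 143.3 * 100
= 30.22%

30.22%


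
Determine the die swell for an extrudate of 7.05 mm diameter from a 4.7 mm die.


Die swell ratio = D_extrudate / D_die
= 7.05 / 4.7
= 1.5

Die swell = 1.5


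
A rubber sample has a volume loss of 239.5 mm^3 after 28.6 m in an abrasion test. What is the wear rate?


Rate = volume_loss / distance
= 239.5 / 28.6
= 8.374 mm^3/m

8.374 mm^3/m


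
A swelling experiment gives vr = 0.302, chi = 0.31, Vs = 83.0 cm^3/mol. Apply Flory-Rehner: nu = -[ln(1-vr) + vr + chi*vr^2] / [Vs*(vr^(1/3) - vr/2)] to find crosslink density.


ln(1 - vr) = ln(1 - 0.302) = -0.3595
Numerator = -((-0.3595) + 0.302 + 0.31 * 0.302^2) = 0.0293
Denominator = 83.0 * (0.302^(1/3) - 0.302/2) = 43.1531
nu = 0.0293 / 43.1531 = 6.7812e-04 mol/cm^3

6.7812e-04 mol/cm^3


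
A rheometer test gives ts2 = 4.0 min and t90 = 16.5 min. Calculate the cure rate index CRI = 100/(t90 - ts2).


CRI = 100 / (t90 - ts2)
= 100 / (16.5 - 4.0)
= 100 / 12.5
= 8.0 min^-1

8.0 min^-1


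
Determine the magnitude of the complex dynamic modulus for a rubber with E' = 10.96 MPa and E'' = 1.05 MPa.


|E*| = sqrt(E'^2 + E''^2)
= sqrt(10.96^2 + 1.05^2)
= sqrt(120.1216 + 1.1025)
= 11.01 MPa

11.01 MPa


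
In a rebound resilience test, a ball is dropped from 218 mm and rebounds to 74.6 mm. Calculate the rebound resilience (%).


Resilience = h_rebound / h_drop * 100
= 74.6 / 218 * 100
= 34.2%

34.2%


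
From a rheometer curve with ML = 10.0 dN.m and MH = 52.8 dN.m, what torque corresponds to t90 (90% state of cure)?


M90 = ML + 0.9 * (MH - ML)
M90 = 10.0 + 0.9 * (52.8 - 10.0)
M90 = 10.0 + 0.9 * 42.8
M90 = 48.52 dN.m

48.52 dN.m


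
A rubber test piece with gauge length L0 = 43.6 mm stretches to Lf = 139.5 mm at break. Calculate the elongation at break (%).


Elongation = (Lf - L0) / L0 * 100
= (139.5 - 43.6) / 43.6 * 100
= 95.9 / 43.6 * 100
= 220.0%

220.0%


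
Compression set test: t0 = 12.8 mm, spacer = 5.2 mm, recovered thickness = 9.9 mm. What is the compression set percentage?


CS = (t0 - recovered) / (t0 - ts) * 100
= (12.8 - 9.9) / (12.8 - 5.2) * 100
= 2.9 / 7.6 * 100
= 38.2%

38.2%


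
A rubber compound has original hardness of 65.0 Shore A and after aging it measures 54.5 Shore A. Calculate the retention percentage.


Retention = aged / original * 100
= 54.5 / 65.0 * 100
= 83.8%

83.8%


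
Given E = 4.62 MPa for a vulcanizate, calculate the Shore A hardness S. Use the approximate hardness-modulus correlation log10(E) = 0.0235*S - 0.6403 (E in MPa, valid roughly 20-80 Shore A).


log10(E) = 0.0235*S - 0.6403  =>  S = (log10(E) + 0.6403) / 0.0235
log10(4.62) = 0.664642
S = (0.664642 + 0.6403) / 0.0235 = 1.304942 / 0.0235
S = 55.5

Shore A = 55.5


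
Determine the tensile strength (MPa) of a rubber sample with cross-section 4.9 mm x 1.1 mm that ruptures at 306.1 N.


Area = width * thickness = 4.9 * 1.1 = 5.39 mm^2
TS = force / area = 306.1 / 5.39 = 56.79 MPa

56.79 MPa


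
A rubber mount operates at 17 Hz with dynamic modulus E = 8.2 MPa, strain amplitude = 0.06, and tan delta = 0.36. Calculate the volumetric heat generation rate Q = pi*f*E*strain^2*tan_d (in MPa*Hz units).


Q = pi * f * E * strain^2 * tan_d
= pi * 17 * 8.2 * 0.06^2 * 0.36
= pi * 17 * 8.2 * 0.0036 * 0.36
= 0.5676

Q = 0.5676


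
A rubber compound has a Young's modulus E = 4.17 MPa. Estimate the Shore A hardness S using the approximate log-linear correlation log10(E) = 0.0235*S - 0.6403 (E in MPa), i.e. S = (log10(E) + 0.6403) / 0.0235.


log10(E) = 0.0235*S - 0.6403  =>  S = (log10(E) + 0.6403) / 0.0235
log10(4.17) = 0.620136
S = (0.620136 + 0.6403) / 0.0235 = 1.260436 / 0.0235
S = 53.6

Shore A = 53.6


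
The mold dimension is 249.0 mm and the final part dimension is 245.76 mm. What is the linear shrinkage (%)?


Shrinkage = (mold - part) / mold * 100
= (249.0 - 245.76) / 249.0 * 100
= 3.24 / 249.0 * 100
= 1.3%

1.3%


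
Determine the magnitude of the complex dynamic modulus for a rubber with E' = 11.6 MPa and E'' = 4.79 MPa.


|E*| = sqrt(E'^2 + E''^2)
= sqrt(11.6^2 + 4.79^2)
= sqrt(134.5600 + 22.9441)
= 12.55 MPa

12.55 MPa


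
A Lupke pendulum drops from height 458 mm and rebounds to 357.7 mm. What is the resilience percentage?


Resilience = h_rebound / h_drop * 100
= 357.7 / 458 * 100
= 78.1%

78.1%


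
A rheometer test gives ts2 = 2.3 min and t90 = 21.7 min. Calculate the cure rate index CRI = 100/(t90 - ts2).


CRI = 100 / (t90 - ts2)
= 100 / (21.7 - 2.3)
= 100 / 19.4
= 5.15 min^-1

5.15 min^-1


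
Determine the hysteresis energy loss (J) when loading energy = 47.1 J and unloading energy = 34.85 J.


Hysteresis loss = loading - unloading
= 47.1 - 34.85
= 12.25 J

12.25 J


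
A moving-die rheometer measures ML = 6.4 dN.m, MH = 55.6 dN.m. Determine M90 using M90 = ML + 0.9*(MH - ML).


M90 = ML + 0.9 * (MH - ML)
M90 = 6.4 + 0.9 * (55.6 - 6.4)
M90 = 6.4 + 0.9 * 49.2
M90 = 50.68 dN.m

50.68 dN.m


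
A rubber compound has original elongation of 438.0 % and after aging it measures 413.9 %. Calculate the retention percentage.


Retention = aged / original * 100
= 413.9 / 438.0 * 100
= 94.5%

94.5%


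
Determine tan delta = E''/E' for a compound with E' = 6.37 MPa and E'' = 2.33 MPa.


tan delta = E'' / E'
= 2.33 / 6.37
= 0.3658

tan delta = 0.3658


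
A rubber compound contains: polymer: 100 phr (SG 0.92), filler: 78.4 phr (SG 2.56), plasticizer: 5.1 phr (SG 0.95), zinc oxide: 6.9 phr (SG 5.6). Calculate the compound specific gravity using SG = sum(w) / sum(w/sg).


Sum of weights = 190.4
Volume contributions:
  polymer: 100/0.92 = 108.6957
  filler: 78.4/2.56 = 30.6250
  plasticizer: 5.1/0.95 = 5.3684
  zinc oxide: 6.9/5.6 = 1.2321
Sum of volumes = 145.9212
SG = 190.4 / 145.9212 = 1.305

SG = 1.305


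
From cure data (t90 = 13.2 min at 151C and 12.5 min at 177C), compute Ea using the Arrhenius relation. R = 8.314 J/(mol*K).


T1 = 424.15 K, T2 = 450.15 K
1/T1 - 1/T2 = 1.3617e-04
ln(t1/t2) = ln(13.2/12.5) = 0.0545
Ea = 8.314 * 0.0545 / 1.3617e-04 = 3326.7161 J/mol
Ea = 3.33 kJ/mol

3.33 kJ/mol


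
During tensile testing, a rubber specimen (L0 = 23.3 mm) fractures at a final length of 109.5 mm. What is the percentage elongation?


Elongation = (Lf - L0) / L0 * 100
= (109.5 - 23.3) / 23.3 * 100
= 86.2 / 23.3 * 100
= 370.0%

370.0%


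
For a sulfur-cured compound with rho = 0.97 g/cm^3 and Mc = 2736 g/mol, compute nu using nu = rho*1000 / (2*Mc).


nu = rho * 1000 / (2 * Mc)
nu = 0.97 * 1000 / (2 * 2736)
nu = 970.0 / 5472
nu = 0.1773 mol/L

0.1773 mol/L


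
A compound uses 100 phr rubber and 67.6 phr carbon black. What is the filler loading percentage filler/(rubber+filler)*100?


Filler % = filler / (rubber + filler) * 100
= 67.6 / (100 + 67.6) * 100
= 67.6 / 167.6 * 100
= 40.33%

40.33%


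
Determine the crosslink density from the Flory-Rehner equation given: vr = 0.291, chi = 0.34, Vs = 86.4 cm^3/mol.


ln(1 - vr) = ln(1 - 0.291) = -0.3439
Numerator = -((-0.3439) + 0.291 + 0.34 * 0.291^2) = 0.0241
Denominator = 86.4 * (0.291^(1/3) - 0.291/2) = 44.6835
nu = 0.0241 / 44.6835 = 5.3953e-04 mol/cm^3

5.3953e-04 mol/cm^3


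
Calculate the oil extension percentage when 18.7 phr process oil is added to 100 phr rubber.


Oil % = oil / (100 + oil) * 100
= 18.7 / (100 + 18.7) * 100
= 18.7 / 118.7 * 100
= 15.75%

15.75%


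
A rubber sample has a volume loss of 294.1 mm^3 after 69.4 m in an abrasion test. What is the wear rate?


Rate = volume_loss / distance
= 294.1 / 69.4
= 4.238 mm^3/m

4.238 mm^3/m


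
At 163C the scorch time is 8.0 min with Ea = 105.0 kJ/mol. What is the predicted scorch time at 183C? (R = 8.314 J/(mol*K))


Convert temperatures: T1 = 163 + 273.15 = 436.15 K, T2 = 183 + 273.15 = 456.15 K
ts2_new = 8.0 * exp(105000 / 8.314 * (1/456.15 - 1/436.15))
1/T2 - 1/T1 = -1.0053e-04
ts2_new = 2.25 min

2.25 min


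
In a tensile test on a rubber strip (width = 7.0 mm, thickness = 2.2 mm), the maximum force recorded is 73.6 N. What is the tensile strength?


Area = width * thickness = 7.0 * 2.2 = 15.4 mm^2
TS = force / area = 73.6 / 15.4 = 4.78 MPa

4.78 MPa


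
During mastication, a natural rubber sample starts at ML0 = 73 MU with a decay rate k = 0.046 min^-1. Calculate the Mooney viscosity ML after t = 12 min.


ML = ML0 * exp(-k * t)
ML = 73 * exp(-0.046 * 12)
ML = 73 * 0.5758
ML = 42.03 MU

42.03 MU


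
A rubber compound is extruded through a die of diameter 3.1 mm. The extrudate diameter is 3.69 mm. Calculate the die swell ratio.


Die swell ratio = D_extrudate / D_die
= 3.69 / 3.1
= 1.19

Die swell = 1.19


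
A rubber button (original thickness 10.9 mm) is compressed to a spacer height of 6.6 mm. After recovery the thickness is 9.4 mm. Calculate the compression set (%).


CS = (t0 - recovered) / (t0 - ts) * 100
= (10.9 - 9.4) / (10.9 - 6.6) * 100
= 1.5 / 4.3 * 100
= 34.9%

34.9%


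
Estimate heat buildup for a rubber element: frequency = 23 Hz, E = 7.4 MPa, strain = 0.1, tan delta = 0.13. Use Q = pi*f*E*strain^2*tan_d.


Q = pi * f * E * strain^2 * tan_d
= pi * 23 * 7.4 * 0.1^2 * 0.13
= pi * 23 * 7.4 * 0.0100 * 0.13
= 0.6951

Q = 0.6951


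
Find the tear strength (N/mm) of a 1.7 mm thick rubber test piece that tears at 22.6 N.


Tear strength = force / thickness
= 22.6 / 1.7
= 13.29 N/mm

13.29 N/mm


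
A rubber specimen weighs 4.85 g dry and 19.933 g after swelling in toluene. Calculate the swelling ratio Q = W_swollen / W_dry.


Q = W_swollen / W_dry
Q = 19.933 / 4.85
Q = 4.11

Q = 4.11


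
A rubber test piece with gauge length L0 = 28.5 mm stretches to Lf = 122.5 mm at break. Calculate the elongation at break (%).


Elongation = (Lf - L0) / L0 * 100
= (122.5 - 28.5) / 28.5 * 100
= 94.0 / 28.5 * 100
= 329.8%

329.8%


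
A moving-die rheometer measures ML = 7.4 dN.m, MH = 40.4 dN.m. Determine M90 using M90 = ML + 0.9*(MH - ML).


M90 = ML + 0.9 * (MH - ML)
M90 = 7.4 + 0.9 * (40.4 - 7.4)
M90 = 7.4 + 0.9 * 33.0
M90 = 37.1 dN.m

37.1 dN.m


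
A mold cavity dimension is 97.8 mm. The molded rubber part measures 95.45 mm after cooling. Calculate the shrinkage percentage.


Shrinkage = (mold - part) / mold * 100
= (97.8 - 95.45) / 97.8 * 100
= 2.35 / 97.8 * 100
= 2.4%

2.4%


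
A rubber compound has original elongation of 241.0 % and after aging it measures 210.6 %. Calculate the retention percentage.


Retention = aged / original * 100
= 210.6 / 241.0 * 100
= 87.4%

87.4%


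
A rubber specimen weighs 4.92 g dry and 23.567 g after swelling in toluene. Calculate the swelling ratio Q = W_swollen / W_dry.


Q = W_swollen / W_dry
Q = 23.567 / 4.92
Q = 4.79

Q = 4.79


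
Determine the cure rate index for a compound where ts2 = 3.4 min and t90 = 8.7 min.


CRI = 100 / (t90 - ts2)
= 100 / (8.7 - 3.4)
= 100 / 5.3
= 18.87 min^-1

18.87 min^-1


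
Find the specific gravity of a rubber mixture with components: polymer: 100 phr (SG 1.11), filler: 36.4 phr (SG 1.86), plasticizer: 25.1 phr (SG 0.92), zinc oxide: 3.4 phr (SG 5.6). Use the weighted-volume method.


Sum of weights = 164.9
Volume contributions:
  polymer: 100/1.11 = 90.0901
  filler: 36.4/1.86 = 19.5699
  plasticizer: 25.1/0.92 = 27.2826
  zinc oxide: 3.4/5.6 = 0.6071
Sum of volumes = 137.5497
SG = 164.9 / 137.5497 = 1.199

SG = 1.199
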